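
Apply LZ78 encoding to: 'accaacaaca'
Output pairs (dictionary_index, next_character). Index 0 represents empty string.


LZ78 encoding steps:
Dictionary: {0: ''}
Step 1: w='' (idx 0), next='a' -> output (0, 'a'), add 'a' as idx 1
Step 2: w='' (idx 0), next='c' -> output (0, 'c'), add 'c' as idx 2
Step 3: w='c' (idx 2), next='a' -> output (2, 'a'), add 'ca' as idx 3
Step 4: w='a' (idx 1), next='c' -> output (1, 'c'), add 'ac' as idx 4
Step 5: w='a' (idx 1), next='a' -> output (1, 'a'), add 'aa' as idx 5
Step 6: w='ca' (idx 3), end of input -> output (3, '')


Encoded: [(0, 'a'), (0, 'c'), (2, 'a'), (1, 'c'), (1, 'a'), (3, '')]


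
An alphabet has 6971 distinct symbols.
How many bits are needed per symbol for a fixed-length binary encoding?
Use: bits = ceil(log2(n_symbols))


log2(6971) = 12.7671
Bracket: 2^12 = 4096 < 6971 <= 2^13 = 8192
So ceil(log2(6971)) = 13

bits = ceil(log2(6971)) = ceil(12.7671) = 13 bits


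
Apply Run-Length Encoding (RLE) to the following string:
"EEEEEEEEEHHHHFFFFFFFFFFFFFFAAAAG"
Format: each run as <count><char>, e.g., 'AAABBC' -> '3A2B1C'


Scanning runs left to right:
  i=0: run of 'E' x 9 -> '9E'
  i=9: run of 'H' x 4 -> '4H'
  i=13: run of 'F' x 14 -> '14F'
  i=27: run of 'A' x 4 -> '4A'
  i=31: run of 'G' x 1 -> '1G'

RLE = 9E4H14F4A1G


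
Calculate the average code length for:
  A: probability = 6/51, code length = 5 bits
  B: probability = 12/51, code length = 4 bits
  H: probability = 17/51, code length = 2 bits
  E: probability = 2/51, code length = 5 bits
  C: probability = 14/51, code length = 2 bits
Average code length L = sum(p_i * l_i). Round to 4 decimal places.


Weighted contributions p_i * l_i:
  A: (6/51) * 5 = 30/51
  B: (12/51) * 4 = 48/51
  H: (17/51) * 2 = 34/51
  E: (2/51) * 5 = 10/51
  C: (14/51) * 2 = 28/51
Sum = (30 + 48 + 34 + 10 + 28)/51 = 150/51

L = 150/51 = 2.9412 bits/symbol


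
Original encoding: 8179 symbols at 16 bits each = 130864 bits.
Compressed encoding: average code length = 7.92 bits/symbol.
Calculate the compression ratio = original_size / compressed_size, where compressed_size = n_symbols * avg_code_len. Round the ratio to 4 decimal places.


original_size = n_symbols * orig_bits = 8179 * 16 = 130864 bits
compressed_size = n_symbols * avg_code_len = 8179 * 7.92 = 64777.68 bits
ratio = original_size / compressed_size = 130864 / 64777.68 = 2.0202

Compression ratio = 2.0202


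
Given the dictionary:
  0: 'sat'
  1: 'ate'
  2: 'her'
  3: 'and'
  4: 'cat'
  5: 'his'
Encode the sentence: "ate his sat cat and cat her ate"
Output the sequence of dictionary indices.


Look up each word in the dictionary:
  'ate' -> 1
  'his' -> 5
  'sat' -> 0
  'cat' -> 4
  'and' -> 3
  'cat' -> 4
  'her' -> 2
  'ate' -> 1

Encoded: [1, 5, 0, 4, 3, 4, 2, 1]


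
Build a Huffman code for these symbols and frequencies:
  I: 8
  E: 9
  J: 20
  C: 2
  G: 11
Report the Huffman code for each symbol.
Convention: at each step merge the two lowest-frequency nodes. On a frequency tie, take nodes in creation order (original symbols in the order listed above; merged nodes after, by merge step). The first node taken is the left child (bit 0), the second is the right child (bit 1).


Huffman tree construction:
Step 1: Merge C(2) + I(8) = 10
Step 2: Merge E(9) + (C+I)(10) = 19
Step 3: Merge G(11) + (E+(C+I))(19) = 30
Step 4: Merge J(20) + (G+(E+(C+I)))(30) = 50
Read each symbol's code off the tree from the root (left child = 0, right child = 1).

Codes:
  I: 1111 (length 4)
  E: 110 (length 3)
  J: 0 (length 1)
  C: 1110 (length 4)
  G: 10 (length 2)
Average code length: 109/50 = 2.1800 bits/symbol


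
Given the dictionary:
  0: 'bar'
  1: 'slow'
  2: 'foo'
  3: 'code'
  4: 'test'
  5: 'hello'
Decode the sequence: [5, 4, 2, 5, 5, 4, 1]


Look up each index in the dictionary:
  5 -> 'hello'
  4 -> 'test'
  2 -> 'foo'
  5 -> 'hello'
  5 -> 'hello'
  4 -> 'test'
  1 -> 'slow'

Decoded: "hello test foo hello hello test slow"


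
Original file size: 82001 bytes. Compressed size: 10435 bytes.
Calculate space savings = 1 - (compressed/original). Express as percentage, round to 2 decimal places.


ratio = compressed/original = 10435/82001 = 0.127255
savings = 1 - ratio = 1 - 0.127255 = 0.872745
as a percentage: 0.872745 * 100 = 87.27%

Space savings = 1 - 10435/82001 = 87.27%


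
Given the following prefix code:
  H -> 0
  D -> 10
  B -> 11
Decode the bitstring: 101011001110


Decoding step by step:
Bits 10 -> D
Bits 10 -> D
Bits 11 -> B
Bits 0 -> H
Bits 0 -> H
Bits 11 -> B
Bits 10 -> D


Decoded message: DDBHHBD


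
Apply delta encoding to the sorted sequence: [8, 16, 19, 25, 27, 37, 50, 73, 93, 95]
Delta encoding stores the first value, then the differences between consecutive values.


First value: 8
Deltas:
  16 - 8 = 8
  19 - 16 = 3
  25 - 19 = 6
  27 - 25 = 2
  37 - 27 = 10
  50 - 37 = 13
  73 - 50 = 23
  93 - 73 = 20
  95 - 93 = 2


Delta encoded: [8, 8, 3, 6, 2, 10, 13, 23, 20, 2]


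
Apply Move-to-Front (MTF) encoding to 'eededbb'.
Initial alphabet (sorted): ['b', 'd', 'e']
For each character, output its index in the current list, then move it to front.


MTF encoding:
'e': index 2 in ['b', 'd', 'e'] -> ['e', 'b', 'd']
'e': index 0 in ['e', 'b', 'd'] -> ['e', 'b', 'd']
'd': index 2 in ['e', 'b', 'd'] -> ['d', 'e', 'b']
'e': index 1 in ['d', 'e', 'b'] -> ['e', 'd', 'b']
'd': index 1 in ['e', 'd', 'b'] -> ['d', 'e', 'b']
'b': index 2 in ['d', 'e', 'b'] -> ['b', 'd', 'e']
'b': index 0 in ['b', 'd', 'e'] -> ['b', 'd', 'e']


Output: [2, 0, 2, 1, 1, 2, 0]


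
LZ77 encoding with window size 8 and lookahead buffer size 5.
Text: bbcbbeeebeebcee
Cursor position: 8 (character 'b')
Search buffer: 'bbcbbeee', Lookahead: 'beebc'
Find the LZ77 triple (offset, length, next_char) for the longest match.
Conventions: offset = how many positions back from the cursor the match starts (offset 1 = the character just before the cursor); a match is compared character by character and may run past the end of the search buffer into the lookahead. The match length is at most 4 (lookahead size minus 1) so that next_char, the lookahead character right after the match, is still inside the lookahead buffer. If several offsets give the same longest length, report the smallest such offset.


Try each offset into the search buffer:
  offset=1 (pos 7, char 'e'): match length 0
  offset=2 (pos 6, char 'e'): match length 0
  offset=3 (pos 5, char 'e'): match length 0
  offset=4 (pos 4, char 'b'): match length 3
  offset=5 (pos 3, char 'b'): match length 1
  offset=6 (pos 2, char 'c'): match length 0
  offset=7 (pos 1, char 'b'): match length 1
  offset=8 (pos 0, char 'b'): match length 1
Longest match has length 3 at offset 4.
next_char = character at position 8 + 3 = 11 -> 'b'

Best match: offset=4, length=3 (matching 'bee' starting at position 4)
LZ77 triple: (4, 3, 'b')


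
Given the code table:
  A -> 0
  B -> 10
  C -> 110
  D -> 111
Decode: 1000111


Decoding:
10 -> B
0 -> A
0 -> A
111 -> D


Result: BAAD


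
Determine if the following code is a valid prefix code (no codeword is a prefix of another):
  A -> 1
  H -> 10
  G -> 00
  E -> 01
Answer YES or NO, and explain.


Checking each pair (does one codeword prefix another?):
  A='1' vs H='10': prefix -- VIOLATION

NO -- this is NOT a valid prefix code. A (1) is a prefix of H (10).


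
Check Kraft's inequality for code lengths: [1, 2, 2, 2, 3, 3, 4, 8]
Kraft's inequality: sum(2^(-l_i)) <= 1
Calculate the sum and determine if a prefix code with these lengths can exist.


Sum = 2^(-1) + 2^(-2) + 2^(-2) + 2^(-2) + 2^(-3) + 2^(-3) + 2^(-4) + 2^(-8)
    = 0.5 + 0.25 + 0.25 + 0.25 + 0.125 + 0.125 + 0.0625 + 0.00390625
    = 401/256 = 1.56640625
Since 1.56640625 > 1, Kraft's inequality is NOT satisfied.
A prefix code with these lengths CANNOT exist.

Kraft sum = 1.56640625. Not satisfied.


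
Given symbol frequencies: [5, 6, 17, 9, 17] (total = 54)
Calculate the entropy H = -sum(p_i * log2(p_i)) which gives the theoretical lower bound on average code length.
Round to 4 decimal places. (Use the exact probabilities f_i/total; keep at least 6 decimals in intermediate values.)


Per-symbol terms -p_i * log2(p_i) with p_i = f_i/54:
  p = 5/54 = 0.092593: log2(p) = -3.432959, -p*log2(p) = 0.317867
  p = 6/54 = 0.111111: log2(p) = -3.169925, -p*log2(p) = 0.352214
  p = 17/54 = 0.314815: log2(p) = -1.667425, -p*log2(p) = 0.524930
  p = 9/54 = 0.166667: log2(p) = -2.584963, -p*log2(p) = 0.430827
  p = 17/54 = 0.314815: log2(p) = -1.667425, -p*log2(p) = 0.524930
H = 0.317867 + 0.352214 + 0.524930 + 0.430827 + 0.524930 = 2.150768

H = 2.1508 bits/symbol


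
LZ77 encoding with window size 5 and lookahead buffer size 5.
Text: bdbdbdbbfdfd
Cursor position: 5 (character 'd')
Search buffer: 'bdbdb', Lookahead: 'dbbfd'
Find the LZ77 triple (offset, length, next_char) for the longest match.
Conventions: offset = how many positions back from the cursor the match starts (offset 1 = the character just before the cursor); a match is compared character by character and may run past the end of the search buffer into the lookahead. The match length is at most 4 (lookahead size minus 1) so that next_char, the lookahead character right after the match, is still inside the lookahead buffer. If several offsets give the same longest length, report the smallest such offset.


Try each offset into the search buffer:
  offset=1 (pos 4, char 'b'): match length 0
  offset=2 (pos 3, char 'd'): match length 2
  offset=3 (pos 2, char 'b'): match length 0
  offset=4 (pos 1, char 'd'): match length 2
  offset=5 (pos 0, char 'b'): match length 0
Longest match has length 2, found at offsets 2, 4; take the smallest, offset 2.
next_char = character at position 5 + 2 = 7 -> 'b'

Best match: offset=2, length=2 (matching 'db' starting at position 3)
LZ77 triple: (2, 2, 'b')


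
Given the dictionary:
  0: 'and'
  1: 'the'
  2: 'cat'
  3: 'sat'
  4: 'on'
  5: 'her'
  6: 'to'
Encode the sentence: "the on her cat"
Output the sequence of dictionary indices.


Look up each word in the dictionary:
  'the' -> 1
  'on' -> 4
  'her' -> 5
  'cat' -> 2

Encoded: [1, 4, 5, 2]


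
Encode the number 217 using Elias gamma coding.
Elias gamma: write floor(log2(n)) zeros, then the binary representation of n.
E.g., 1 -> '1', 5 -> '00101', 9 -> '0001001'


num_bits = floor(log2(217)) + 1 = 8
leading_zeros = num_bits - 1 = 7
binary(217) = 11011001

Elias gamma(217) = '0000000' + '11011001' = 000000011011001 (15 bits)


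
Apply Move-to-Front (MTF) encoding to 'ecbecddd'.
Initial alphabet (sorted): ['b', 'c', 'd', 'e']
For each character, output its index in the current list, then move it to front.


MTF encoding:
'e': index 3 in ['b', 'c', 'd', 'e'] -> ['e', 'b', 'c', 'd']
'c': index 2 in ['e', 'b', 'c', 'd'] -> ['c', 'e', 'b', 'd']
'b': index 2 in ['c', 'e', 'b', 'd'] -> ['b', 'c', 'e', 'd']
'e': index 2 in ['b', 'c', 'e', 'd'] -> ['e', 'b', 'c', 'd']
'c': index 2 in ['e', 'b', 'c', 'd'] -> ['c', 'e', 'b', 'd']
'd': index 3 in ['c', 'e', 'b', 'd'] -> ['d', 'c', 'e', 'b']
'd': index 0 in ['d', 'c', 'e', 'b'] -> ['d', 'c', 'e', 'b']
'd': index 0 in ['d', 'c', 'e', 'b'] -> ['d', 'c', 'e', 'b']


Output: [3, 2, 2, 2, 2, 3, 0, 0]


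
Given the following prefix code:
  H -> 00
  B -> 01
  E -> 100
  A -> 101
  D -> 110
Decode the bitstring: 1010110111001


Decoding step by step:
Bits 101 -> A
Bits 01 -> B
Bits 101 -> A
Bits 110 -> D
Bits 01 -> B


Decoded message: ABADB


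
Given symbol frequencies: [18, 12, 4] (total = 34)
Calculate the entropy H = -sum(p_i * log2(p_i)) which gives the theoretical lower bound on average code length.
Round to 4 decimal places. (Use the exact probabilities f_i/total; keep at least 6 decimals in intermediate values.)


Per-symbol terms -p_i * log2(p_i) with p_i = f_i/34:
  p = 18/34 = 0.529412: log2(p) = -0.917538, -p*log2(p) = 0.485755
  p = 12/34 = 0.352941: log2(p) = -1.502500, -p*log2(p) = 0.530294
  p = 4/34 = 0.117647: log2(p) = -3.087463, -p*log2(p) = 0.363231
H = 0.485755 + 0.530294 + 0.363231 = 1.379280

H = 1.3793 bits/symbol


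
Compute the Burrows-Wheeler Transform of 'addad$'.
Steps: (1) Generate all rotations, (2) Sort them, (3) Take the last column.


Rotations (sorted):
  0: $addad -> last char: d
  1: ad$add -> last char: d
  2: addad$ -> last char: $
  3: d$adda -> last char: a
  4: dad$ad -> last char: d
  5: ddad$a -> last char: a


BWT = dd$ada


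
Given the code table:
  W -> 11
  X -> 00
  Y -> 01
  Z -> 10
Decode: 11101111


Decoding:
11 -> W
10 -> Z
11 -> W
11 -> W


Result: WZWW


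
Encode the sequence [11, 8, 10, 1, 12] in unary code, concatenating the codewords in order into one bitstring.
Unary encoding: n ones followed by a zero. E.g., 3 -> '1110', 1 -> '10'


Encode each number as n ones followed by a terminating 0:
  11 -> 111111111110 (12 bits)
  8 -> 111111110 (9 bits)
  10 -> 11111111110 (11 bits)
  1 -> 10 (2 bits)
  12 -> 1111111111110 (13 bits)
Total length = 12 + 9 + 11 + 2 + 13 = 47 bits.

Unary([11, 8, 10, 1, 12]) = 11111111111011111111011111111110101111111111110 (47 bits)


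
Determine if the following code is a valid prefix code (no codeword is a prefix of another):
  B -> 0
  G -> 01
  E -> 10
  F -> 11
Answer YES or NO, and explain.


Checking each pair (does one codeword prefix another?):
  B='0' vs G='01': prefix -- VIOLATION

NO -- this is NOT a valid prefix code. B (0) is a prefix of G (01).


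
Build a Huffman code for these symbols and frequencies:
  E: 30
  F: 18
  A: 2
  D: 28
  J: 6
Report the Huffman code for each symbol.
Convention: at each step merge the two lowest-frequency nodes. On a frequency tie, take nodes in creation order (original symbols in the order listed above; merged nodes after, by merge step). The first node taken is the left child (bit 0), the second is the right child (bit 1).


Huffman tree construction:
Step 1: Merge A(2) + J(6) = 8
Step 2: Merge (A+J)(8) + F(18) = 26
Step 3: Merge ((A+J)+F)(26) + D(28) = 54
Step 4: Merge E(30) + (((A+J)+F)+D)(54) = 84
Read each symbol's code off the tree from the root (left child = 0, right child = 1).

Codes:
  E: 0 (length 1)
  F: 101 (length 3)
  A: 1000 (length 4)
  D: 11 (length 2)
  J: 1001 (length 4)
Average code length: 172/84 = 2.0476 bits/symbol


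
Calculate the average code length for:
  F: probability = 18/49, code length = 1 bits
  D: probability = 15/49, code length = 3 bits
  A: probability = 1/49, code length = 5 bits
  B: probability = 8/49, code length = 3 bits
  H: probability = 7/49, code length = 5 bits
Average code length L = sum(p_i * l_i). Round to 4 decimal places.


Weighted contributions p_i * l_i:
  F: (18/49) * 1 = 18/49
  D: (15/49) * 3 = 45/49
  A: (1/49) * 5 = 5/49
  B: (8/49) * 3 = 24/49
  H: (7/49) * 5 = 35/49
Sum = (18 + 45 + 5 + 24 + 35)/49 = 127/49

L = 127/49 = 2.5918 bits/symbol


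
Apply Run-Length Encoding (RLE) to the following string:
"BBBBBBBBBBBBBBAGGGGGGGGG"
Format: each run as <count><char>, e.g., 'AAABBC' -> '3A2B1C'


Scanning runs left to right:
  i=0: run of 'B' x 14 -> '14B'
  i=14: run of 'A' x 1 -> '1A'
  i=15: run of 'G' x 9 -> '9G'

RLE = 14B1A9G


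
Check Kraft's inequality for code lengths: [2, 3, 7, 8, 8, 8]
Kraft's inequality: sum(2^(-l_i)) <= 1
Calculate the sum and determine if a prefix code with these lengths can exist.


Sum = 2^(-2) + 2^(-3) + 2^(-7) + 2^(-8) + 2^(-8) + 2^(-8)
    = 0.25 + 0.125 + 0.0078125 + 0.00390625 + 0.00390625 + 0.00390625
    = 101/256 = 0.39453125
Since 0.39453125 <= 1, Kraft's inequality IS satisfied.
A prefix code with these lengths CAN exist.

Kraft sum = 0.39453125. Satisfied.


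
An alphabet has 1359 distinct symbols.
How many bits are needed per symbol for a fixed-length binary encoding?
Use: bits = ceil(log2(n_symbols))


log2(1359) = 10.4083
Bracket: 2^10 = 1024 < 1359 <= 2^11 = 2048
So ceil(log2(1359)) = 11

bits = ceil(log2(1359)) = ceil(10.4083) = 11 bits


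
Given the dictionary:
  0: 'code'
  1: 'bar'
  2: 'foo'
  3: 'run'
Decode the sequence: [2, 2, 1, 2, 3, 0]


Look up each index in the dictionary:
  2 -> 'foo'
  2 -> 'foo'
  1 -> 'bar'
  2 -> 'foo'
  3 -> 'run'
  0 -> 'code'

Decoded: "foo foo bar foo run code"


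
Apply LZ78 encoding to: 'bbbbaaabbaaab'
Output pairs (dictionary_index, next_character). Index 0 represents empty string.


LZ78 encoding steps:
Dictionary: {0: ''}
Step 1: w='' (idx 0), next='b' -> output (0, 'b'), add 'b' as idx 1
Step 2: w='b' (idx 1), next='b' -> output (1, 'b'), add 'bb' as idx 2
Step 3: w='b' (idx 1), next='a' -> output (1, 'a'), add 'ba' as idx 3
Step 4: w='' (idx 0), next='a' -> output (0, 'a'), add 'a' as idx 4
Step 5: w='a' (idx 4), next='b' -> output (4, 'b'), add 'ab' as idx 5
Step 6: w='ba' (idx 3), next='a' -> output (3, 'a'), add 'baa' as idx 6
Step 7: w='ab' (idx 5), end of input -> output (5, '')


Encoded: [(0, 'b'), (1, 'b'), (1, 'a'), (0, 'a'), (4, 'b'), (3, 'a'), (5, '')]


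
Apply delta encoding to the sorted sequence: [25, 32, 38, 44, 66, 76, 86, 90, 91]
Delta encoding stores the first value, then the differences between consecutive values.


First value: 25
Deltas:
  32 - 25 = 7
  38 - 32 = 6
  44 - 38 = 6
  66 - 44 = 22
  76 - 66 = 10
  86 - 76 = 10
  90 - 86 = 4
  91 - 90 = 1


Delta encoded: [25, 7, 6, 6, 22, 10, 10, 4, 1]


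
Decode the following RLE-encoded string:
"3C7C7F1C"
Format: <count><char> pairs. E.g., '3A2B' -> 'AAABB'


Expanding each <count><char> pair:
  3C -> 'CCC'
  7C -> 'CCCCCCC'
  7F -> 'FFFFFFF'
  1C -> 'C'

Decoded = CCCCCCCCCCFFFFFFFC


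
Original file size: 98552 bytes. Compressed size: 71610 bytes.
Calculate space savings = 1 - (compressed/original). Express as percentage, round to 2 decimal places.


ratio = compressed/original = 71610/98552 = 0.726621
savings = 1 - ratio = 1 - 0.726621 = 0.273379
as a percentage: 0.273379 * 100 = 27.34%

Space savings = 1 - 71610/98552 = 27.34%


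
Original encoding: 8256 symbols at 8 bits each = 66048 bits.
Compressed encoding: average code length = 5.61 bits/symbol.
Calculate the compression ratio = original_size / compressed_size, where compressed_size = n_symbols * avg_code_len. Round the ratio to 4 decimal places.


original_size = n_symbols * orig_bits = 8256 * 8 = 66048 bits
compressed_size = n_symbols * avg_code_len = 8256 * 5.61 = 46316.16 bits
ratio = original_size / compressed_size = 66048 / 46316.16 = 1.426

Compression ratio = 1.426


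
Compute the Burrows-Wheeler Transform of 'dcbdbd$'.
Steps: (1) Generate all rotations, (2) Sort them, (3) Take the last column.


Rotations (sorted):
  0: $dcbdbd -> last char: d
  1: bd$dcbd -> last char: d
  2: bdbd$dc -> last char: c
  3: cbdbd$d -> last char: d
  4: d$dcbdb -> last char: b
  5: dbd$dcb -> last char: b
  6: dcbdbd$ -> last char: $


BWT = ddcdbb$


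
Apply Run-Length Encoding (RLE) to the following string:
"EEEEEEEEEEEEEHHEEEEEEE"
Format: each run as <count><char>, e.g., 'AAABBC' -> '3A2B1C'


Scanning runs left to right:
  i=0: run of 'E' x 13 -> '13E'
  i=13: run of 'H' x 2 -> '2H'
  i=15: run of 'E' x 7 -> '7E'

RLE = 13E2H7E


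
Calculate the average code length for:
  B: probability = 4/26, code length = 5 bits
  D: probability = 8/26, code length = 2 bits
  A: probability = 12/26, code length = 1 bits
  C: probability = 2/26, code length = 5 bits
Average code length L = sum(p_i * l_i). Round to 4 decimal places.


Weighted contributions p_i * l_i:
  B: (4/26) * 5 = 20/26
  D: (8/26) * 2 = 16/26
  A: (12/26) * 1 = 12/26
  C: (2/26) * 5 = 10/26
Sum = (20 + 16 + 12 + 10)/26 = 58/26

L = 58/26 = 2.2308 bits/symbol


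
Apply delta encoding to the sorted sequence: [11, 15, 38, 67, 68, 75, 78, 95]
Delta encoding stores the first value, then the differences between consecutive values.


First value: 11
Deltas:
  15 - 11 = 4
  38 - 15 = 23
  67 - 38 = 29
  68 - 67 = 1
  75 - 68 = 7
  78 - 75 = 3
  95 - 78 = 17


Delta encoded: [11, 4, 23, 29, 1, 7, 3, 17]


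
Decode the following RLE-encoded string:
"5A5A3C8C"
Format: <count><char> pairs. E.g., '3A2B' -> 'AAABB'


Expanding each <count><char> pair:
  5A -> 'AAAAA'
  5A -> 'AAAAA'
  3C -> 'CCC'
  8C -> 'CCCCCCCC'

Decoded = AAAAAAAAAACCCCCCCCCCC


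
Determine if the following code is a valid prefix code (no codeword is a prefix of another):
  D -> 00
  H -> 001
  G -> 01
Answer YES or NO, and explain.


Checking each pair (does one codeword prefix another?):
  D='00' vs H='001': prefix -- VIOLATION

NO -- this is NOT a valid prefix code. D (00) is a prefix of H (001).


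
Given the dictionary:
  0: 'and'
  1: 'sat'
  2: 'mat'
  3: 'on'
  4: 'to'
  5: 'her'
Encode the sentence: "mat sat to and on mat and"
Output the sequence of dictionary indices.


Look up each word in the dictionary:
  'mat' -> 2
  'sat' -> 1
  'to' -> 4
  'and' -> 0
  'on' -> 3
  'mat' -> 2
  'and' -> 0

Encoded: [2, 1, 4, 0, 3, 2, 0]


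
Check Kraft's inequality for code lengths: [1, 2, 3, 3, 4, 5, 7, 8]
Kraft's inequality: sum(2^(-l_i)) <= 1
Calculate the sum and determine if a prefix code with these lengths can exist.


Sum = 2^(-1) + 2^(-2) + 2^(-3) + 2^(-3) + 2^(-4) + 2^(-5) + 2^(-7) + 2^(-8)
    = 0.5 + 0.25 + 0.125 + 0.125 + 0.0625 + 0.03125 + 0.0078125 + 0.00390625
    = 283/256 = 1.10546875
Since 1.10546875 > 1, Kraft's inequality is NOT satisfied.
A prefix code with these lengths CANNOT exist.

Kraft sum = 1.10546875. Not satisfied.


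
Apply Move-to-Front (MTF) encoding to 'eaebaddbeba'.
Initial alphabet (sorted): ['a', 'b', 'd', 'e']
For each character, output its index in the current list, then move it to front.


MTF encoding:
'e': index 3 in ['a', 'b', 'd', 'e'] -> ['e', 'a', 'b', 'd']
'a': index 1 in ['e', 'a', 'b', 'd'] -> ['a', 'e', 'b', 'd']
'e': index 1 in ['a', 'e', 'b', 'd'] -> ['e', 'a', 'b', 'd']
'b': index 2 in ['e', 'a', 'b', 'd'] -> ['b', 'e', 'a', 'd']
'a': index 2 in ['b', 'e', 'a', 'd'] -> ['a', 'b', 'e', 'd']
'd': index 3 in ['a', 'b', 'e', 'd'] -> ['d', 'a', 'b', 'e']
'd': index 0 in ['d', 'a', 'b', 'e'] -> ['d', 'a', 'b', 'e']
'b': index 2 in ['d', 'a', 'b', 'e'] -> ['b', 'd', 'a', 'e']
'e': index 3 in ['b', 'd', 'a', 'e'] -> ['e', 'b', 'd', 'a']
'b': index 1 in ['e', 'b', 'd', 'a'] -> ['b', 'e', 'd', 'a']
'a': index 3 in ['b', 'e', 'd', 'a'] -> ['a', 'b', 'e', 'd']


Output: [3, 1, 1, 2, 2, 3, 0, 2, 3, 1, 3]


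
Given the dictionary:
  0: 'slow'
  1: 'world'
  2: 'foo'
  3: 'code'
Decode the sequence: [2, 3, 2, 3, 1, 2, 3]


Look up each index in the dictionary:
  2 -> 'foo'
  3 -> 'code'
  2 -> 'foo'
  3 -> 'code'
  1 -> 'world'
  2 -> 'foo'
  3 -> 'code'

Decoded: "foo code foo code world foo code"


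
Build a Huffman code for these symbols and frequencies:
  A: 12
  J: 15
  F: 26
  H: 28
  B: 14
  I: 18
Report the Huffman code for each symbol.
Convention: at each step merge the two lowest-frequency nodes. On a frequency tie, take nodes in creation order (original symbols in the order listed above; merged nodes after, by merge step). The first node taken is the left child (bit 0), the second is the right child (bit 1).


Huffman tree construction:
Step 1: Merge A(12) + B(14) = 26
Step 2: Merge J(15) + I(18) = 33
Step 3: Merge F(26) + (A+B)(26) = 52
Step 4: Merge H(28) + (J+I)(33) = 61
Step 5: Merge (F+(A+B))(52) + (H+(J+I))(61) = 113
Read each symbol's code off the tree from the root (left child = 0, right child = 1).

Codes:
  A: 010 (length 3)
  J: 110 (length 3)
  F: 00 (length 2)
  H: 10 (length 2)
  B: 011 (length 3)
  I: 111 (length 3)
Average code length: 285/113 = 2.5221 bits/symbol


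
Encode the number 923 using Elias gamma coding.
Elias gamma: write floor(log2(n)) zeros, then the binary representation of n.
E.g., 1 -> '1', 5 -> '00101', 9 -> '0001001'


num_bits = floor(log2(923)) + 1 = 10
leading_zeros = num_bits - 1 = 9
binary(923) = 1110011011

Elias gamma(923) = '000000000' + '1110011011' = 0000000001110011011 (19 bits)


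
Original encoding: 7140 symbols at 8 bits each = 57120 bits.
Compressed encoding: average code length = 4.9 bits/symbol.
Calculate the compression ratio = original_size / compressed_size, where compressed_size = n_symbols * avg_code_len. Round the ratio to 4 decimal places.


original_size = n_symbols * orig_bits = 7140 * 8 = 57120 bits
compressed_size = n_symbols * avg_code_len = 7140 * 4.9 = 34986.0 bits
ratio = original_size / compressed_size = 57120 / 34986.0 = 1.6327

Compression ratio = 1.6327


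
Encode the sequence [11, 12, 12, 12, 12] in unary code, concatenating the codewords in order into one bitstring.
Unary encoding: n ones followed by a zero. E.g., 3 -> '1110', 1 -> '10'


Encode each number as n ones followed by a terminating 0:
  11 -> 111111111110 (12 bits)
  12 -> 1111111111110 (13 bits)
  12 -> 1111111111110 (13 bits)
  12 -> 1111111111110 (13 bits)
  12 -> 1111111111110 (13 bits)
Total length = 12 + 13 + 13 + 13 + 13 = 64 bits.

Unary([11, 12, 12, 12, 12]) = 1111111111101111111111110111111111111011111111111101111111111110 (64 bits)


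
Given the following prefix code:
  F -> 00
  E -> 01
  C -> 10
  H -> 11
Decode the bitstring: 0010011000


Decoding step by step:
Bits 00 -> F
Bits 10 -> C
Bits 01 -> E
Bits 10 -> C
Bits 00 -> F


Decoded message: FCECF


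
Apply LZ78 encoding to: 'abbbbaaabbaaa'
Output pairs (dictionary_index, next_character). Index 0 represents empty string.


LZ78 encoding steps:
Dictionary: {0: ''}
Step 1: w='' (idx 0), next='a' -> output (0, 'a'), add 'a' as idx 1
Step 2: w='' (idx 0), next='b' -> output (0, 'b'), add 'b' as idx 2
Step 3: w='b' (idx 2), next='b' -> output (2, 'b'), add 'bb' as idx 3
Step 4: w='b' (idx 2), next='a' -> output (2, 'a'), add 'ba' as idx 4
Step 5: w='a' (idx 1), next='a' -> output (1, 'a'), add 'aa' as idx 5
Step 6: w='bb' (idx 3), next='a' -> output (3, 'a'), add 'bba' as idx 6
Step 7: w='aa' (idx 5), end of input -> output (5, '')


Encoded: [(0, 'a'), (0, 'b'), (2, 'b'), (2, 'a'), (1, 'a'), (3, 'a'), (5, '')]


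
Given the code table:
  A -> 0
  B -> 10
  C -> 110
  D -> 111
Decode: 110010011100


Decoding:
110 -> C
0 -> A
10 -> B
0 -> A
111 -> D
0 -> A
0 -> A


Result: CABADAA


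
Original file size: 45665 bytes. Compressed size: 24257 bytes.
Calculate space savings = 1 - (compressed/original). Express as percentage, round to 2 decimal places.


ratio = compressed/original = 24257/45665 = 0.531195
savings = 1 - ratio = 1 - 0.531195 = 0.468805
as a percentage: 0.468805 * 100 = 46.88%

Space savings = 1 - 24257/45665 = 46.88%


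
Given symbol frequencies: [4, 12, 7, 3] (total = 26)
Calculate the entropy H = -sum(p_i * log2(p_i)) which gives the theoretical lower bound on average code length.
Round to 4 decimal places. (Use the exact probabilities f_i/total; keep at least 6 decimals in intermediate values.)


Per-symbol terms -p_i * log2(p_i) with p_i = f_i/26:
  p = 4/26 = 0.153846: log2(p) = -2.700440, -p*log2(p) = 0.415452
  p = 12/26 = 0.461538: log2(p) = -1.115477, -p*log2(p) = 0.514836
  p = 7/26 = 0.269231: log2(p) = -1.893085, -p*log2(p) = 0.509677
  p = 3/26 = 0.115385: log2(p) = -3.115477, -p*log2(p) = 0.359478
H = 0.415452 + 0.514836 + 0.509677 + 0.359478 = 1.799443

H = 1.7994 bits/symbol


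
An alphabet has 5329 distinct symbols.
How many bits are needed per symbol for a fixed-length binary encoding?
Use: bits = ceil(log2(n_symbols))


log2(5329) = 12.3796
Bracket: 2^12 = 4096 < 5329 <= 2^13 = 8192
So ceil(log2(5329)) = 13

bits = ceil(log2(5329)) = ceil(12.3796) = 13 bits


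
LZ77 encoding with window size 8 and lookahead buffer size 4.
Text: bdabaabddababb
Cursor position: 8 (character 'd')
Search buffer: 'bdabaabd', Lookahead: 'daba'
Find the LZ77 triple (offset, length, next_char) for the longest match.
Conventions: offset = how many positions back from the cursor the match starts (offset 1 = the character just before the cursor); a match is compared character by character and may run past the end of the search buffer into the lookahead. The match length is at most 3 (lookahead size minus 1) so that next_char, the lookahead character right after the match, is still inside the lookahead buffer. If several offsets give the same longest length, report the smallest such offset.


Try each offset into the search buffer:
  offset=1 (pos 7, char 'd'): match length 1
  offset=2 (pos 6, char 'b'): match length 0
  offset=3 (pos 5, char 'a'): match length 0
  offset=4 (pos 4, char 'a'): match length 0
  offset=5 (pos 3, char 'b'): match length 0
  offset=6 (pos 2, char 'a'): match length 0
  offset=7 (pos 1, char 'd'): match length 3
  offset=8 (pos 0, char 'b'): match length 0
Longest match has length 3 at offset 7.
next_char = character at position 8 + 3 = 11 -> 'a'

Best match: offset=7, length=3 (matching 'dab' starting at position 1)
LZ77 triple: (7, 3, 'a')


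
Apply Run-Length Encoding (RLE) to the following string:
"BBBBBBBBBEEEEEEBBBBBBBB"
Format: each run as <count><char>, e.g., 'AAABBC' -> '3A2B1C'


Scanning runs left to right:
  i=0: run of 'B' x 9 -> '9B'
  i=9: run of 'E' x 6 -> '6E'
  i=15: run of 'B' x 8 -> '8B'

RLE = 9B6E8B


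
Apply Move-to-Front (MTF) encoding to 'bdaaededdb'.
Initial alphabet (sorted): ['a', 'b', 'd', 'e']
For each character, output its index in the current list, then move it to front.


MTF encoding:
'b': index 1 in ['a', 'b', 'd', 'e'] -> ['b', 'a', 'd', 'e']
'd': index 2 in ['b', 'a', 'd', 'e'] -> ['d', 'b', 'a', 'e']
'a': index 2 in ['d', 'b', 'a', 'e'] -> ['a', 'd', 'b', 'e']
'a': index 0 in ['a', 'd', 'b', 'e'] -> ['a', 'd', 'b', 'e']
'e': index 3 in ['a', 'd', 'b', 'e'] -> ['e', 'a', 'd', 'b']
'd': index 2 in ['e', 'a', 'd', 'b'] -> ['d', 'e', 'a', 'b']
'e': index 1 in ['d', 'e', 'a', 'b'] -> ['e', 'd', 'a', 'b']
'd': index 1 in ['e', 'd', 'a', 'b'] -> ['d', 'e', 'a', 'b']
'd': index 0 in ['d', 'e', 'a', 'b'] -> ['d', 'e', 'a', 'b']
'b': index 3 in ['d', 'e', 'a', 'b'] -> ['b', 'd', 'e', 'a']


Output: [1, 2, 2, 0, 3, 2, 1, 1, 0, 3]


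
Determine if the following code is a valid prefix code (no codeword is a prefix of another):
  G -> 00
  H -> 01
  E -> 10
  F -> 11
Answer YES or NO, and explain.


Checking each pair (does one codeword prefix another?):
  G='00' vs H='01': no prefix
  G='00' vs E='10': no prefix
  G='00' vs F='11': no prefix
  H='01' vs G='00': no prefix
  H='01' vs E='10': no prefix
  H='01' vs F='11': no prefix
  E='10' vs G='00': no prefix
  E='10' vs H='01': no prefix
  E='10' vs F='11': no prefix
  F='11' vs G='00': no prefix
  F='11' vs H='01': no prefix
  F='11' vs E='10': no prefix
No violation found over all pairs.

YES -- this is a valid prefix code. No codeword is a prefix of any other codeword.


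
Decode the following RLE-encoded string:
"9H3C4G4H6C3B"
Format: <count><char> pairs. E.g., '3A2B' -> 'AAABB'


Expanding each <count><char> pair:
  9H -> 'HHHHHHHHH'
  3C -> 'CCC'
  4G -> 'GGGG'
  4H -> 'HHHH'
  6C -> 'CCCCCC'
  3B -> 'BBB'

Decoded = HHHHHHHHHCCCGGGGHHHHCCCCCCBBB


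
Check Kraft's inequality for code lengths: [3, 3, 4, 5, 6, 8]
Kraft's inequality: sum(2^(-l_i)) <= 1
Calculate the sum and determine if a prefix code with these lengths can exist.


Sum = 2^(-3) + 2^(-3) + 2^(-4) + 2^(-5) + 2^(-6) + 2^(-8)
    = 0.125 + 0.125 + 0.0625 + 0.03125 + 0.015625 + 0.00390625
    = 93/256 = 0.36328125
Since 0.36328125 <= 1, Kraft's inequality IS satisfied.
A prefix code with these lengths CAN exist.

Kraft sum = 0.36328125. Satisfied.


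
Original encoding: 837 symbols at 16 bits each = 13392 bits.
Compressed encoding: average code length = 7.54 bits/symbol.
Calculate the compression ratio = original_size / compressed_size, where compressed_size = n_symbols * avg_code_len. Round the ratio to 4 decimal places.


original_size = n_symbols * orig_bits = 837 * 16 = 13392 bits
compressed_size = n_symbols * avg_code_len = 837 * 7.54 = 6310.98 bits
ratio = original_size / compressed_size = 13392 / 6310.98 = 2.122

Compression ratio = 2.122


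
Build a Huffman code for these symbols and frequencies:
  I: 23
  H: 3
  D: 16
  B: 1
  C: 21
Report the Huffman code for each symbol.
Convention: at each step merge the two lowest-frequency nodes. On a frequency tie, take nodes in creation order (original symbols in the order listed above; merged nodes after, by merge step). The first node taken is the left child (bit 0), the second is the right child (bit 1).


Huffman tree construction:
Step 1: Merge B(1) + H(3) = 4
Step 2: Merge (B+H)(4) + D(16) = 20
Step 3: Merge ((B+H)+D)(20) + C(21) = 41
Step 4: Merge I(23) + (((B+H)+D)+C)(41) = 64
Read each symbol's code off the tree from the root (left child = 0, right child = 1).

Codes:
  I: 0 (length 1)
  H: 1001 (length 4)
  D: 101 (length 3)
  B: 1000 (length 4)
  C: 11 (length 2)
Average code length: 129/64 = 2.0156 bits/symbol


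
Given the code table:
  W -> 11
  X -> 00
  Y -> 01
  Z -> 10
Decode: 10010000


Decoding:
10 -> Z
01 -> Y
00 -> X
00 -> X


Result: ZYXX


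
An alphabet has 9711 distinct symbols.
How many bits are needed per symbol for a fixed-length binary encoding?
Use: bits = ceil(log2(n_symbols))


log2(9711) = 13.2454
Bracket: 2^13 = 8192 < 9711 <= 2^14 = 16384
So ceil(log2(9711)) = 14

bits = ceil(log2(9711)) = ceil(13.2454) = 14 bits


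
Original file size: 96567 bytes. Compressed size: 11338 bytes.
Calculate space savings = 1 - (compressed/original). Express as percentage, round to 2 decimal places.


ratio = compressed/original = 11338/96567 = 0.117411
savings = 1 - ratio = 1 - 0.117411 = 0.882589
as a percentage: 0.882589 * 100 = 88.26%

Space savings = 1 - 11338/96567 = 88.26%


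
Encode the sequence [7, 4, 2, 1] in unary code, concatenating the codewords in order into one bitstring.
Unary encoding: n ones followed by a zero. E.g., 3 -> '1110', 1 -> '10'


Encode each number as n ones followed by a terminating 0:
  7 -> 11111110 (8 bits)
  4 -> 11110 (5 bits)
  2 -> 110 (3 bits)
  1 -> 10 (2 bits)
Total length = 8 + 5 + 3 + 2 = 18 bits.

Unary([7, 4, 2, 1]) = 111111101111011010 (18 bits)


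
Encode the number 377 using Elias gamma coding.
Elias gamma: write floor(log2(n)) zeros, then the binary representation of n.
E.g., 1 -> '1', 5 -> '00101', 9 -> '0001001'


num_bits = floor(log2(377)) + 1 = 9
leading_zeros = num_bits - 1 = 8
binary(377) = 101111001

Elias gamma(377) = '00000000' + '101111001' = 00000000101111001 (17 bits)


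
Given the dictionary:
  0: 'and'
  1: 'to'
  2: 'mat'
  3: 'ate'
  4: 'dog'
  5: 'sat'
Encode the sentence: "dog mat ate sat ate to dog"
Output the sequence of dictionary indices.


Look up each word in the dictionary:
  'dog' -> 4
  'mat' -> 2
  'ate' -> 3
  'sat' -> 5
  'ate' -> 3
  'to' -> 1
  'dog' -> 4

Encoded: [4, 2, 3, 5, 3, 1, 4]


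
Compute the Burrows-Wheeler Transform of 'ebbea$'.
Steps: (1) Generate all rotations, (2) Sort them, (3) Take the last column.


Rotations (sorted):
  0: $ebbea -> last char: a
  1: a$ebbe -> last char: e
  2: bbea$e -> last char: e
  3: bea$eb -> last char: b
  4: ea$ebb -> last char: b
  5: ebbea$ -> last char: $


BWT = aeebb$


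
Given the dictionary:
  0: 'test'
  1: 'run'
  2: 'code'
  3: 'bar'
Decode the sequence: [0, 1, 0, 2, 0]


Look up each index in the dictionary:
  0 -> 'test'
  1 -> 'run'
  0 -> 'test'
  2 -> 'code'
  0 -> 'test'

Decoded: "test run test code test"


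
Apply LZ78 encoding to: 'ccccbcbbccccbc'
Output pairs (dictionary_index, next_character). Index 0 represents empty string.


LZ78 encoding steps:
Dictionary: {0: ''}
Step 1: w='' (idx 0), next='c' -> output (0, 'c'), add 'c' as idx 1
Step 2: w='c' (idx 1), next='c' -> output (1, 'c'), add 'cc' as idx 2
Step 3: w='c' (idx 1), next='b' -> output (1, 'b'), add 'cb' as idx 3
Step 4: w='cb' (idx 3), next='b' -> output (3, 'b'), add 'cbb' as idx 4
Step 5: w='cc' (idx 2), next='c' -> output (2, 'c'), add 'ccc' as idx 5
Step 6: w='cb' (idx 3), next='c' -> output (3, 'c'), add 'cbc' as idx 6


Encoded: [(0, 'c'), (1, 'c'), (1, 'b'), (3, 'b'), (2, 'c'), (3, 'c')]


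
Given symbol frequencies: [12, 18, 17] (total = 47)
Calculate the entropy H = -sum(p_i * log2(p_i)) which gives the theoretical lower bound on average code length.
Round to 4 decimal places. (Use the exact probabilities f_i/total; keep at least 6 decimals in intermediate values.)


Per-symbol terms -p_i * log2(p_i) with p_i = f_i/47:
  p = 12/47 = 0.255319: log2(p) = -1.969626, -p*log2(p) = 0.502883
  p = 18/47 = 0.382979: log2(p) = -1.384664, -p*log2(p) = 0.530297
  p = 17/47 = 0.361702: log2(p) = -1.467126, -p*log2(p) = 0.530663
H = 0.502883 + 0.530297 + 0.530663 = 1.563843

H = 1.5638 bits/symbol


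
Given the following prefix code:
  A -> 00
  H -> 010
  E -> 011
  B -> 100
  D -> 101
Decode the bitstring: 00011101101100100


Decoding step by step:
Bits 00 -> A
Bits 011 -> E
Bits 101 -> D
Bits 101 -> D
Bits 100 -> B
Bits 100 -> B


Decoded message: AEDDBB


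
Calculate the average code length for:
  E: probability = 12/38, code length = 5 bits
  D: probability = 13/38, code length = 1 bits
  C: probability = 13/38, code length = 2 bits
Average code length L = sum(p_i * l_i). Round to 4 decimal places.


Weighted contributions p_i * l_i:
  E: (12/38) * 5 = 60/38
  D: (13/38) * 1 = 13/38
  C: (13/38) * 2 = 26/38
Sum = (60 + 13 + 26)/38 = 99/38

L = 99/38 = 2.6053 bits/symbol


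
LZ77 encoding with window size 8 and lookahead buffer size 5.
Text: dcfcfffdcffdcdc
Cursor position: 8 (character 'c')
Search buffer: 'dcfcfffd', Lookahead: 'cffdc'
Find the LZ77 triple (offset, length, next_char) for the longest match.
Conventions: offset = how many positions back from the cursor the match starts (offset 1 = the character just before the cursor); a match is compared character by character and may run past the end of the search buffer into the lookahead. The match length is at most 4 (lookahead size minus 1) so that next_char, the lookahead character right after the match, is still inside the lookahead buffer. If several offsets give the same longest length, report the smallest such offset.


Try each offset into the search buffer:
  offset=1 (pos 7, char 'd'): match length 0
  offset=2 (pos 6, char 'f'): match length 0
  offset=3 (pos 5, char 'f'): match length 0
  offset=4 (pos 4, char 'f'): match length 0
  offset=5 (pos 3, char 'c'): match length 3
  offset=6 (pos 2, char 'f'): match length 0
  offset=7 (pos 1, char 'c'): match length 2
  offset=8 (pos 0, char 'd'): match length 0
Longest match has length 3 at offset 5.
next_char = character at position 8 + 3 = 11 -> 'd'

Best match: offset=5, length=3 (matching 'cff' starting at position 3)
LZ77 triple: (5, 3, 'd')


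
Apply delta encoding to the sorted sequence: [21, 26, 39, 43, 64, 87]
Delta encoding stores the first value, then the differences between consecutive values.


First value: 21
Deltas:
  26 - 21 = 5
  39 - 26 = 13
  43 - 39 = 4
  64 - 43 = 21
  87 - 64 = 23


Delta encoded: [21, 5, 13, 4, 21, 23]


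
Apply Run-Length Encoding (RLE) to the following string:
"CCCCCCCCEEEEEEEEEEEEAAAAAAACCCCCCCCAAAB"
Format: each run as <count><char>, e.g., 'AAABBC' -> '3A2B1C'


Scanning runs left to right:
  i=0: run of 'C' x 8 -> '8C'
  i=8: run of 'E' x 12 -> '12E'
  i=20: run of 'A' x 7 -> '7A'
  i=27: run of 'C' x 8 -> '8C'
  i=35: run of 'A' x 3 -> '3A'
  i=38: run of 'B' x 1 -> '1B'

RLE = 8C12E7A8C3A1B


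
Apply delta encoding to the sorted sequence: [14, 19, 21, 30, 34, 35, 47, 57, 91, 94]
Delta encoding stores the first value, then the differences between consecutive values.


First value: 14
Deltas:
  19 - 14 = 5
  21 - 19 = 2
  30 - 21 = 9
  34 - 30 = 4
  35 - 34 = 1
  47 - 35 = 12
  57 - 47 = 10
  91 - 57 = 34
  94 - 91 = 3


Delta encoded: [14, 5, 2, 9, 4, 1, 12, 10, 34, 3]


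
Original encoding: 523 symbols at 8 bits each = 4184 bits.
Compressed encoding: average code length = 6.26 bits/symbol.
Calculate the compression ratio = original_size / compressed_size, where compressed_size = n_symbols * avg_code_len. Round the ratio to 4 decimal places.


original_size = n_symbols * orig_bits = 523 * 8 = 4184 bits
compressed_size = n_symbols * avg_code_len = 523 * 6.26 = 3273.98 bits
ratio = original_size / compressed_size = 4184 / 3273.98 = 1.278

Compression ratio = 1.278


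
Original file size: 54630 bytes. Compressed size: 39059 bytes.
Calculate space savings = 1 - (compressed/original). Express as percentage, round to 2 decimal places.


ratio = compressed/original = 39059/54630 = 0.714973
savings = 1 - ratio = 1 - 0.714973 = 0.285027
as a percentage: 0.285027 * 100 = 28.5%

Space savings = 1 - 39059/54630 = 28.5%
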